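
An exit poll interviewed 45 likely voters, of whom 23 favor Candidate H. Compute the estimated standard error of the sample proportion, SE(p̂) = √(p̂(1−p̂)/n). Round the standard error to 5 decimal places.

p̂ = 23/45 = 0.51111.
p̂(1−p̂) = 0.51111·0.48889 = 0.249877.
SE = √(0.249877/45) = √0.005552822 = 0.07452.

SE = 0.07452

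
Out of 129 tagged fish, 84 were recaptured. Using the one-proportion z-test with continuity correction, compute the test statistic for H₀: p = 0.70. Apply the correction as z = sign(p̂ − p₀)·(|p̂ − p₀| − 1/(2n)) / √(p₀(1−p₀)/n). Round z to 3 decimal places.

p̂ = 84/129 = 0.65116. p̂ − p₀ = -0.048837.
Continuity correction 1/(2n) = 1/258 = 0.003876.
Corrected numerator: |-0.048837| − 0.003876 = 0.044961.
Under H₀, SE = √(p₀(1−p₀)/n) = √(0.70·0.30/129) = √0.001627907 = 0.040347.
z = (−)0.044961/0.040347 = -1.114.

z = -1.114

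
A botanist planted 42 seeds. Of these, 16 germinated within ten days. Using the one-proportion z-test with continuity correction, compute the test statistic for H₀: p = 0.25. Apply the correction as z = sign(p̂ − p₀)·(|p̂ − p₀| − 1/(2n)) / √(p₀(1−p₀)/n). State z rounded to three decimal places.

z = 1.782

The sample proportion is 16/42 = 0.38095. p̂ − p₀ = 0.130952.
1/(2n) = 0.011905.
Corrected numerator: |0.130952| − 0.011905 = 0.119047.
Under H₀, SE = √(p₀(1−p₀)/n) = √(0.25·0.75/42) = √0.004464286 = 0.066815.
z = (+)0.119047/0.066815 = 1.782.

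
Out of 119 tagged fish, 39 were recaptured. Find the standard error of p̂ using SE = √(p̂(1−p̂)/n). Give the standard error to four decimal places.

SE = 0.0430

Sample proportion p̂ = 39/119 = 0.32773.
p̂(1−p̂) = 0.220323.
SE = √(0.220323/119) = 0.0430.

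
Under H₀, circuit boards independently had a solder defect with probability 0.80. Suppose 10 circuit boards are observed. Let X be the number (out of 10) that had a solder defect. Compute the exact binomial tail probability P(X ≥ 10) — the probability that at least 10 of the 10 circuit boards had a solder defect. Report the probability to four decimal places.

X ~ Binomial(n=10, p=0.80).
P(X ≥ 10) = C(10,10)·0.80^10·0.20^0.
= 0.107374 = 0.1074.

P = 0.1074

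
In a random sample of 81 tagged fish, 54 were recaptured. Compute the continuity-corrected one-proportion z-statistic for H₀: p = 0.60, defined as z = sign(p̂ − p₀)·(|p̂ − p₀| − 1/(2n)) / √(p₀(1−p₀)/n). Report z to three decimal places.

The sample proportion is 54/81 = 0.66667. p̂ − p₀ = 0.066667.
1/(2n) = 0.006173.
Corrected numerator: |0.066667| − 0.006173 = 0.060494.
Null standard error: √(0.60·0.40/81) = √0.002962963 = 0.054433.
z = +0.060494/0.054433 = 1.111.

z = 1.111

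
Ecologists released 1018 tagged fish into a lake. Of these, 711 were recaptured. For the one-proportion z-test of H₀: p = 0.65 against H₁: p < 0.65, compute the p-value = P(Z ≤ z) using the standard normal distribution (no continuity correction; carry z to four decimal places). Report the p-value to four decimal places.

The sample proportion is 711/1018 = 0.69843.
Under H₀, SE = √(p₀(1−p₀)/n) = √(0.65·0.35/1018) = √0.000223477 = 0.014949.
z = (p̂ − p₀)/SE = (711/1018 − 0.65)/0.014949 ≈ 3.2395.
From the standard normal, P(Z ≤ z) = 0.9994.

p-value = 0.9994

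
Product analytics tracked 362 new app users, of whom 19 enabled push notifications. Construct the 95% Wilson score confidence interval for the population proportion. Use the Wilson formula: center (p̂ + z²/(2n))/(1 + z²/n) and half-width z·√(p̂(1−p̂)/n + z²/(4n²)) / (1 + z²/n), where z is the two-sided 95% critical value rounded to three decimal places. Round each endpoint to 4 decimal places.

(0.0339, 0.0805)

Here p̂ = 19/362 = 0.05249 and z = 1.960 (z² = 3.841600).
1 + z²/n = 1.010612.
Adjusted center: (0.05249 + z²/(2n))/1.010612 = 0.05719.
Radicand: p̂(1−p̂)/n + z²/(4n²) = 0.000137380 + 0.000007329 = 0.000144709.
Half-width = 1.960·√0.000144709/1.010612 = 0.02333.
CI: 0.05719 ± 0.02333 = (0.0339, 0.0805).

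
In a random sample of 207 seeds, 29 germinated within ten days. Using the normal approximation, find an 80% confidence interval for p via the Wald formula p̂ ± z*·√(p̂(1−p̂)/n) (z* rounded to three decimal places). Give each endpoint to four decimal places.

The sample proportion is 29/207 = 0.14010.
Standard error of p̂: √(0.120470/207) = √0.000581979 = 0.024124.
The 80% critical value is z* = 1.282.
Margin of error: 1.282 × 0.024124 = 0.03093.
CI: 0.14010 ± 0.03093 = (0.1092, 0.1710).

(0.1092, 0.1710)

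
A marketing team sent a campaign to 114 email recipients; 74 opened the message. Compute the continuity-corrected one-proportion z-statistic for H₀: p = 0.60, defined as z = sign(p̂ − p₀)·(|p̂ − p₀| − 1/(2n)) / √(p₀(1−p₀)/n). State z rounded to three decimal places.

z = 0.975

The sample proportion is 74/114 = 0.64912. p̂ − p₀ = 0.049123.
1/(2n) = 0.004386.
Corrected numerator: |0.049123| − 0.004386 = 0.044737.
SE₀ = √(0.60·0.40/114) = 0.045883.
z = +0.044737/0.045883 = 0.975.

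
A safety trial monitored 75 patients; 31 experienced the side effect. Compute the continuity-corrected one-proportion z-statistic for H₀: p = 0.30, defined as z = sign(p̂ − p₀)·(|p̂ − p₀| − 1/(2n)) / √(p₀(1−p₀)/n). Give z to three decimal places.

z = 2.016

The sample proportion is 31/75 = 0.41333. p̂ − p₀ = 0.113333.
1/(2n) = 0.006667.
Corrected numerator: |0.113333| − 0.006667 = 0.106666.
Under H₀, SE = √(p₀(1−p₀)/n) = √(0.30·0.70/75) = √0.002800000 = 0.052915.
z = (+)0.106666/0.052915 = 2.016.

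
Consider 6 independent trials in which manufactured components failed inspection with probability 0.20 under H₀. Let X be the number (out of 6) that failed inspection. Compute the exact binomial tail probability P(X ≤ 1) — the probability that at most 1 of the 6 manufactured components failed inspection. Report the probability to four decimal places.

X is binomial with n = 6 and p = 0.20.
P(X ≤ 1) = C(6,0)·0.20^0·0.80^6 + C(6,1)·0.20^1·0.80^5.
= 0.262144 + 0.393216 = 0.6554.

P = 0.6554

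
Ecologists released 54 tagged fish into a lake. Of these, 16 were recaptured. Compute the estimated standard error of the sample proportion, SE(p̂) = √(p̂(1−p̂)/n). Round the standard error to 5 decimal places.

SE = 0.06214

p̂ = 16/54 = 0.29630.
p̂(1−p̂) = 0.29630·0.70370 = 0.208506.
SE = √(0.208506/54) = √0.003861222 = 0.06214.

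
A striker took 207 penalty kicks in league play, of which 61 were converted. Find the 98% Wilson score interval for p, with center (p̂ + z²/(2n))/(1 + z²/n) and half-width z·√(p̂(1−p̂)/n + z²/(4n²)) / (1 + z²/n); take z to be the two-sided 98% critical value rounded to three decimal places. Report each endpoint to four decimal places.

Here p̂ = 61/207 = 0.29469 and z = 2.326 (z² = 5.410276).
Denominator 1 + z²/n = 1 + 5.410276/207 = 1.026137.
Adjusted center: (0.29469 + z²/(2n))/1.026137 = 0.29992.
Radicand: p̂(1−p̂)/n + z²/(4n²) = 0.001004088 + 0.000031566 = 0.001035654.
Half-width = z·√(radicand)/denom = 2.326·0.032182/1.026137 = 0.07295.
CI: 0.29992 ± 0.07295 = (0.2270, 0.3729).

(0.2270, 0.3729)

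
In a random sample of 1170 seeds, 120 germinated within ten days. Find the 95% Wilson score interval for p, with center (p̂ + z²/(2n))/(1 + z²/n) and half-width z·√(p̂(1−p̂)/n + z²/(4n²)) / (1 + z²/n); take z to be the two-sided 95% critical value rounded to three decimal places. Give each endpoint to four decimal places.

(0.0865, 0.1213)

Here p̂ = 120/1170 = 0.10256 and z = 1.960 (z² = 3.841600).
1 + z²/n = 1.003283.
Center = (0.10256 + 0.001642)/1.003283 = 0.10386.
Radicand: p̂(1−p̂)/n + z²/(4n²) = 0.000078671 + 0.000000702 = 0.000079373.
Half-width = z·√(radicand)/denom = 1.960·0.008909/1.003283 = 0.01740.
So the interval runs from 0.0865 to 0.1213.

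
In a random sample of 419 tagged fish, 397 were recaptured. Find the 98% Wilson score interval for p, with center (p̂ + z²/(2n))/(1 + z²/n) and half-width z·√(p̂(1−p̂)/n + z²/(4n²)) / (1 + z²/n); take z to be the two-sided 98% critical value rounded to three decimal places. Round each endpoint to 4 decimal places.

Here p̂ = 397/419 = 0.94749 and z = 2.326 (z² = 5.410276).
Denominator 1 + z²/n = 1 + 5.410276/419 = 1.012912.
Adjusted center: (0.94749 + z²/(2n))/1.012912 = 0.94179.
Radicand: p̂(1−p̂)/n + z²/(4n²) = 0.000118733 + 0.000007704 = 0.000126437.
Half-width = 2.326·√0.000126437/1.012912 = 0.02582.
CI: 0.94179 ± 0.02582 = (0.9160, 0.9676).

(0.9160, 0.9676)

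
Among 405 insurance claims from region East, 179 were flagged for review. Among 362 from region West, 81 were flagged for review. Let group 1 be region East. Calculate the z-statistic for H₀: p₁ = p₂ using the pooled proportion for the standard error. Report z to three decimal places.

p̂₁ = 179/405 = 0.44198, p̂₂ = 81/362 = 0.22376.
Pooled p̂ = (179+81)/(405+362) = 260/767 = 0.33898.
SE = √[p̂(1−p̂)(1/n₁+1/n₂)] = √[0.33898·0.66102·(1/405+1/362)] ≈ 0.034238.
z = (p̂₁ − p̂₂)/SE = (0.44198 − 0.22376)/0.034238 = 0.21822/0.034238 = 6.374.

z = 6.374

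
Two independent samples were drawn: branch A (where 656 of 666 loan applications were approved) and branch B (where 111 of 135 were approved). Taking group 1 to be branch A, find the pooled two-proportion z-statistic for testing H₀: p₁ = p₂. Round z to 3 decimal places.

z = 8.553

p̂₁ = 656/666 = 0.98498, p̂₂ = 111/135 = 0.82222.
Pooling: p̂ = 767/801 = 0.95755.
SE = √[p̂(1−p̂)(1/n₁+1/n₂)] = √[0.95755·0.04245·(1/666+1/135)] ≈ 0.019029.
z = 0.16276/0.019029 = 8.553.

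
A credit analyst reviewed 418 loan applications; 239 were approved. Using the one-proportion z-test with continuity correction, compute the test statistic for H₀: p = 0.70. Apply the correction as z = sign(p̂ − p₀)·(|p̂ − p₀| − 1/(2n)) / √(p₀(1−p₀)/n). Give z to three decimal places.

p̂ = 239/418 = 0.57177. p̂ − p₀ = -0.128230.
Continuity correction 1/(2n) = 1/836 = 0.001196.
Corrected numerator: |-0.128230| − 0.001196 = 0.127034.
SE₀ = √(0.70·0.30/418) = 0.022414.
z = −0.127034/0.022414 = -5.668.

z = -5.668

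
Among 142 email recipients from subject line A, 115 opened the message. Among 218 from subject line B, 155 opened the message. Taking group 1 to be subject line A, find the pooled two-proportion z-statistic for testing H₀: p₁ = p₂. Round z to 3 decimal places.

z = 2.117

p̂₁ = 115/142 = 0.80986, p̂₂ = 155/218 = 0.71101.
Pooled p̂ = (115+155)/(142+218) = 270/360 = 0.75000.
SE = √[p̂(1−p̂)(1/n₁+1/n₂)] = √[0.75000·0.25000·(1/142+1/218)] ≈ 0.046696.
z = (p̂₁ − p̂₂)/SE = (0.80986 − 0.71101)/0.046696 = 0.09885/0.046696 = 2.117.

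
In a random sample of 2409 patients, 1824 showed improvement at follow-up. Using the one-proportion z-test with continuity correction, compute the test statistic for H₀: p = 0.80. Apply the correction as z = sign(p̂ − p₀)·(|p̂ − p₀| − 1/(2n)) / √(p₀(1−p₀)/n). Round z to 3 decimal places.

z = -5.231

The sample proportion is 1824/2409 = 0.75716. p̂ − p₀ = -0.042839.
Continuity correction 1/(2n) = 1/4818 = 0.000208.
Corrected numerator: |-0.042839| − 0.000208 = 0.042631.
Under H₀, SE = √(p₀(1−p₀)/n) = √(0.80·0.20/2409) = √0.000066418 = 0.008150.
z = (−)0.042631/0.008150 = -5.231.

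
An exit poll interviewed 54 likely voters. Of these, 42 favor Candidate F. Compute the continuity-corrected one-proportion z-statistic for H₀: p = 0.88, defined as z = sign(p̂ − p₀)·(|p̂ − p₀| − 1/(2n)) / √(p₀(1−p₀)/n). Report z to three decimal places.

p̂ = 42/54 = 0.77778. p̂ − p₀ = -0.102222.
1/(2n) = 0.009259.
Corrected numerator: |-0.102222| − 0.009259 = 0.092963.
SE₀ = √(0.88·0.12/54) = 0.044222.
z = −0.092963/0.044222 = -2.102.

z = -2.102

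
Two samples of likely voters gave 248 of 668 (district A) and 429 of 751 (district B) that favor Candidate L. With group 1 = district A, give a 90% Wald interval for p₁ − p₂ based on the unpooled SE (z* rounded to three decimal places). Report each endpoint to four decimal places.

p̂₁ = 248/668 = 0.37126, p̂₂ = 429/751 = 0.57124; p̂₁ − p̂₂ = -0.19998.
Unpooled SE = √(p̂₁(1−p̂₁)/n₁ + p̂₂(1−p̂₂)/n₂) = √(0.000349439 + 0.000326132) = 0.025992.
The 90% critical value is z* = 1.645. Margin of error = 0.04276.
So the interval runs from -0.2427 to -0.1572.

(-0.2427, -0.1572)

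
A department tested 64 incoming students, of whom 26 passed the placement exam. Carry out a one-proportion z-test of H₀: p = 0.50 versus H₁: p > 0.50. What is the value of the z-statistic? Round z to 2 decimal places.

Sample proportion p̂ = 26/64 = 0.40625.
Null standard error: √(0.50·0.50/64) = √0.003906250 = 0.062500.
z = (p̂ − p₀)/SE = (0.40625 − 0.50)/0.062500 = -1.50.

z = -1.50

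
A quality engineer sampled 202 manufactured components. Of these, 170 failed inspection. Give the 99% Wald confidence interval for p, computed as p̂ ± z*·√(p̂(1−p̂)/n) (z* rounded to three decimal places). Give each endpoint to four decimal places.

(0.7754, 0.9078)

The sample proportion is 170/202 = 0.84158.
SE = √(p̂(1−p̂)/n) = √(0.133320/202) = 0.025690.
For 99% confidence, z* = 2.576.
Margin = 2.576·0.025690 = 0.06618.
Interval: 0.84158 ± 0.06618 → (0.7754, 0.9078).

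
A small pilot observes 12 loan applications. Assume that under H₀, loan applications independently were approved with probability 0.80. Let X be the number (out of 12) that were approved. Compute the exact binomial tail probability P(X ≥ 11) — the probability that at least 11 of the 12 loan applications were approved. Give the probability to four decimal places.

X is binomial with n = 12 and p = 0.80.
P(X ≥ 11) = C(12,11)·0.80^11·0.20^1 + C(12,12)·0.80^12·0.20^0.
= 0.206158 + 0.068719 = 0.2749.

P = 0.2749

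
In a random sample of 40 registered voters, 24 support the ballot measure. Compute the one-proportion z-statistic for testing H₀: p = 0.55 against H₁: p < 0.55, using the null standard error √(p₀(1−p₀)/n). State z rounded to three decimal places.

z = 0.636

p̂ = 24/40 = 0.60000.
SE₀ = √(0.55·0.45/40) = 0.078661.
Test statistic: z = 0.05000/0.078661 = 0.636.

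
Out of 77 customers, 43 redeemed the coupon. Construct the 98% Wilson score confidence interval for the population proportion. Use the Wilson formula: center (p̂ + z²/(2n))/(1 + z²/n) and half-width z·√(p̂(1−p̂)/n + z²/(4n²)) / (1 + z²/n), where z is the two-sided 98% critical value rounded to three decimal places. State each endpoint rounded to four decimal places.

(0.4273, 0.6819)

Here p̂ = 43/77 = 0.55844 and z = 2.326 (z² = 5.410276).
1 + z²/n = 1.070263.
Adjusted center: (0.55844 + z²/(2n))/1.070263 = 0.55460.
Radicand: p̂(1−p̂)/n + z²/(4n²) = 0.003202397 + 0.000228128 = 0.003430525.
Half-width = z·√(radicand)/denom = 2.326·0.058571/1.070263 = 0.12729.
So the interval runs from 0.4273 to 0.6819.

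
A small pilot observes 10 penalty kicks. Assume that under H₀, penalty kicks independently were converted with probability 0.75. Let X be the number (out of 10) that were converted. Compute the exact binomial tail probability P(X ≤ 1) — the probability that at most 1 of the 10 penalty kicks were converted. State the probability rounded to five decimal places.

P = 0.00003

X ~ Binomial(n=10, p=0.75).
P(X ≤ 1) = C(10,0)·0.75^0·0.25^10 + C(10,1)·0.75^1·0.25^9.
= 0.000001 + 0.000029 = 0.00003.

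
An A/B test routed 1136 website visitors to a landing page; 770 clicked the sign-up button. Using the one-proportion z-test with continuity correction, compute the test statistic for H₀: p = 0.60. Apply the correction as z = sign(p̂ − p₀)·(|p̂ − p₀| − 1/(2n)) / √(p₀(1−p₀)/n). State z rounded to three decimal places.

The sample proportion is 770/1136 = 0.67782. p̂ − p₀ = 0.077817.
Continuity correction 1/(2n) = 1/2272 = 0.000440.
Corrected numerator: |0.077817| − 0.000440 = 0.077377.
SE₀ = √(0.60·0.40/1136) = 0.014535.
z = +0.077377/0.014535 = 5.323.

z = 5.323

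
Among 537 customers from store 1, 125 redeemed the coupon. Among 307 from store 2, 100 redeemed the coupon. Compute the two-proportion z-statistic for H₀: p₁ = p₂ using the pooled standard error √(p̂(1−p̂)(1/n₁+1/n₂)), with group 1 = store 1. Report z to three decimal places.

Sample proportions: p̂₁ = 125/537 = 0.23277 and p̂₂ = 100/307 = 0.32573.
Pooled p̂ = (125+100)/(537+307) = 225/844 = 0.26659.
Pooled SE = √[0.1955187·0.00511953] ≈ 0.031638.
z = (p̂₁ − p̂₂)/SE = (0.23277 − 0.32573)/0.031638 = -0.09296/0.031638 = -2.938.

z = -2.938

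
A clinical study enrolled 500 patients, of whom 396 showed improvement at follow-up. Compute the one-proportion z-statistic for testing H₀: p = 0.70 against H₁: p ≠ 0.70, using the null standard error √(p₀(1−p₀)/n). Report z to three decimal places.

Sample proportion p̂ = 396/500 = 0.79200.
Under H₀, SE = √(p₀(1−p₀)/n) = √(0.70·0.30/500) = √0.000420000 = 0.020494.
Test statistic: z = 0.09200/0.020494 = 4.489.

z = 4.489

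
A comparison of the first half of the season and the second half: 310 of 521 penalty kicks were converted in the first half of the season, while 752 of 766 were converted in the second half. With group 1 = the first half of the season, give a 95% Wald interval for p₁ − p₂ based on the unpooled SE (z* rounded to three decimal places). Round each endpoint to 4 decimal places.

p̂₁ = 310/521 = 0.59501, p̂₂ = 752/766 = 0.98172; p̂₁ − p̂₂ = -0.38671.
Unpooled SE = √(p̂₁(1−p̂₁)/n₁ + p̂₂(1−p̂₂)/n₂) = √(0.000462520 + 0.000023424) = 0.022044.
The 95% critical value is z* = 1.960. Margin = 1.960·0.022044 = 0.04321.
So the interval runs from -0.4299 to -0.3435.

(-0.4299, -0.3435)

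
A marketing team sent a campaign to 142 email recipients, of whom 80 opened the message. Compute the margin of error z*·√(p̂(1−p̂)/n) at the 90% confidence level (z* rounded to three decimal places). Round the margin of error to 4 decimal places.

ME = 0.0685

The sample proportion is 80/142 = 0.56338.
Standard error of p̂: √(0.245983/142) = √0.001732274 = 0.041621.
The 90% critical value is z* = 1.645.
Margin of error = z*·SE = 1.645 × 0.041621 = 0.0685.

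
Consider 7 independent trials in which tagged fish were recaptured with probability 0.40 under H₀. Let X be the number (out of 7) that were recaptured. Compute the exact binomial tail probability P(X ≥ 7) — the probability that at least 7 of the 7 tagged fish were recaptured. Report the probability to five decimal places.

X is binomial with n = 7 and p = 0.40.
P(X ≥ 7) = C(7,7)·0.40^7·0.60^0.
= 0.001638 = 0.00164.

P = 0.00164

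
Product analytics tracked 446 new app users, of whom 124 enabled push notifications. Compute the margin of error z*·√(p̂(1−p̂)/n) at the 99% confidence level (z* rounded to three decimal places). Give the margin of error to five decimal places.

The sample proportion is 124/446 = 0.27803.
SE = √(p̂(1−p̂)/n) = √(0.200728/446) = 0.021215.
The 99% critical value is z* = 2.576.
ME = 2.576·0.021215 = 0.05465.

ME = 0.05465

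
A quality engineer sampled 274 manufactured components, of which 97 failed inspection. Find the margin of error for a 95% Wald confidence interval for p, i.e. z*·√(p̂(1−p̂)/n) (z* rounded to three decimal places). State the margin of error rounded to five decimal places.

Sample proportion p̂ = 97/274 = 0.35401.
SE = √(p̂(1−p̂)/n) = √(0.228688/274) = 0.028890.
For 95% confidence, z* = 1.960.
Margin of error = z*·SE = 1.960 × 0.028890 = 0.05662.

ME = 0.05662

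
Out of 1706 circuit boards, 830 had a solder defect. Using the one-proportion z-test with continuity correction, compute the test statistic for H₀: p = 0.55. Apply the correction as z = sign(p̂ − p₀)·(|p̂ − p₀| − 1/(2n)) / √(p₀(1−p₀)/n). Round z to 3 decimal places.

Sample proportion p̂ = 830/1706 = 0.48652. p̂ − p₀ = -0.063482.
Continuity correction 1/(2n) = 1/3412 = 0.000293.
Corrected numerator: |-0.063482| − 0.000293 = 0.063189.
Under H₀, SE = √(p₀(1−p₀)/n) = √(0.55·0.45/1706) = √0.000145076 = 0.012045.
z = −0.063189/0.012045 = -5.246.

z = -5.246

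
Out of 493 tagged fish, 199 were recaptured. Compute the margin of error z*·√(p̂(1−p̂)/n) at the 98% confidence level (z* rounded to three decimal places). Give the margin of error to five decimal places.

ME = 0.05140

With x = 199 successes in n = 493, p̂ = 0.40365.
Standard error of p̂: √(0.240717/493) = √0.000488270 = 0.022097.
The 98% critical value is z* = 2.326.
Margin of error = z*·SE = 2.326 × 0.022097 = 0.05140.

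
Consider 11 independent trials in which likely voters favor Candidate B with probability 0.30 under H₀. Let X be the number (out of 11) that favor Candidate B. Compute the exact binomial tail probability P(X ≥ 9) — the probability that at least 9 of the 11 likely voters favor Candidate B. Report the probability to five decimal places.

X is binomial with n = 11 and p = 0.30.
P(X ≥ 9) = C(11,9)·0.30^9·0.70^2 + C(11,10)·0.30^10·0.70^1 + C(11,11)·0.30^11·0.70^0.
= 0.000530 + 0.000045 + 0.000002 = 0.00058.

P = 0.00058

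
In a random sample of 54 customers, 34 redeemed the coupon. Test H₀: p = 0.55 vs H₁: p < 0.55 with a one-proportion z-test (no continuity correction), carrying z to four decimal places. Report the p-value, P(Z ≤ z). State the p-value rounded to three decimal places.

Sample proportion p̂ = 34/54 = 0.62963.
Null standard error: √(0.55·0.45/54) = √0.004583333 = 0.067700.
z = (p̂ − p₀)/SE = (34/54 − 0.55)/0.067700 ≈ 1.1762.
From the standard normal, P(Z ≤ z) = 0.880.

p-value = 0.880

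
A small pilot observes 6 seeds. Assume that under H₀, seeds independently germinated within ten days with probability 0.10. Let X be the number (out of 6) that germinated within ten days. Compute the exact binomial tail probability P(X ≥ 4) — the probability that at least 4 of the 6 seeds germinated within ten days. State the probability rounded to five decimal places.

X ~ Binomial(n=6, p=0.10).
P(X ≥ 4) = C(6,4)·0.10^4·0.90^2 + C(6,5)·0.10^5·0.90^1 + C(6,6)·0.10^6·0.90^0.
= 0.001215 + 0.000054 + 0.000001 = 0.00127.

P = 0.00127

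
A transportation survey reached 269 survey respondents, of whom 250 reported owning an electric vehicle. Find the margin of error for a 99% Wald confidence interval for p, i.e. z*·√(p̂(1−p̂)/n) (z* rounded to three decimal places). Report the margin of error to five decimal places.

ME = 0.04024

With x = 250 successes in n = 269, p̂ = 0.92937.
Standard error of p̂: √(0.065643/269) = √0.000244026 = 0.015621.
z* = 2.576 at the 99% level.
So ME = 0.04024.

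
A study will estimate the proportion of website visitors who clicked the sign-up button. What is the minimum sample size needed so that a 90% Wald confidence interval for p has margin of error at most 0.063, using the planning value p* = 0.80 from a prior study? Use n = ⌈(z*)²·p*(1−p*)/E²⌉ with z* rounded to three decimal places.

n = 110

The 90% critical value is z* = 1.645.
p*(1−p*) = 0.80·0.20 = 0.1600.
(z*)²·p*(1−p*)/E² = 2.706025·0.1600/0.003969 = 109.086.
⌈109.086⌉ = 110.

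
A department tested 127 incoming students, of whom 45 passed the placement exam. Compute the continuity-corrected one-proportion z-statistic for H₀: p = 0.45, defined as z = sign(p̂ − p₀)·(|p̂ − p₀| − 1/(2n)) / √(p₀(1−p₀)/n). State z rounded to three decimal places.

z = -2.078

p̂ = 45/127 = 0.35433. p̂ − p₀ = -0.095669.
Continuity correction 1/(2n) = 1/254 = 0.003937.
Corrected numerator: |-0.095669| − 0.003937 = 0.091732.
SE₀ = √(0.45·0.55/127) = 0.044145.
z = (−)0.091732/0.044145 = -2.078.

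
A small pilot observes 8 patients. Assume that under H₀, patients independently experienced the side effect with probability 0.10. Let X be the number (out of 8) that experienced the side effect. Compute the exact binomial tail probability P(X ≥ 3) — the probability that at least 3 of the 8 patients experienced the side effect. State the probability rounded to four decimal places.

X is binomial with n = 8 and p = 0.10.
P(X ≥ 3) = Σ_{j=3}^{8} C(8,j)·0.10^j·0.90^{8−j}.
= 0.033067 + 0.004593 + 0.000408 + 0.000023 + 0.000001 + 0.000000 = 0.0381.

P = 0.0381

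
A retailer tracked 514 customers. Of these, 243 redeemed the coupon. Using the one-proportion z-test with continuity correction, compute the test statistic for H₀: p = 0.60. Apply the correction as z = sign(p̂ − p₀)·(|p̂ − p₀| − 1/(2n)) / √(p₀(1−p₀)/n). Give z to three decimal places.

With x = 243 successes in n = 514, p̂ = 0.47276. p̂ − p₀ = -0.127237.
Continuity correction 1/(2n) = 1/1028 = 0.000973.
Corrected numerator: |-0.127237| − 0.000973 = 0.126264.
Null standard error: √(0.60·0.40/514) = √0.000466926 = 0.021608.
z = −0.126264/0.021608 = -5.843.

z = -5.843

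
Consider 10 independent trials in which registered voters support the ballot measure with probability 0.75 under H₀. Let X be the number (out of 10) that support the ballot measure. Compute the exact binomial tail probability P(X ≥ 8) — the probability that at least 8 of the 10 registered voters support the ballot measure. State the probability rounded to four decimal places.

P = 0.5256

X is binomial with n = 10 and p = 0.75.
P(X ≥ 8) = C(10,8)·0.75^8·0.25^2 + C(10,9)·0.75^9·0.25^1 + C(10,10)·0.75^10·0.25^0.
= 0.281568 + 0.187712 + 0.056314 = 0.5256.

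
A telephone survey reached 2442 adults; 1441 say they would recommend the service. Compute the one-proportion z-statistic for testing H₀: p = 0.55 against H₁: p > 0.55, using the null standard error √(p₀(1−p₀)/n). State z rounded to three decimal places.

z = 3.982

Sample proportion p̂ = 1441/2442 = 0.59009.
Null standard error: √(0.55·0.45/2442) = √0.000101351 = 0.010067.
Test statistic: z = 0.04009/0.010067 = 3.982.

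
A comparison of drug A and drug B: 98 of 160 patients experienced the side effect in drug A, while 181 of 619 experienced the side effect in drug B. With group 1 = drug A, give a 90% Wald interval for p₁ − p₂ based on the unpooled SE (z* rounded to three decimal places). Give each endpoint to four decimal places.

p̂₁ = 98/160 = 0.61250, p̂₂ = 181/619 = 0.29241; p̂₁ − p̂₂ = 0.32009.
SE = √(0.001483398 + 0.000334257) = √0.001817655 = 0.042634.
z* = 1.645 at the 90% level. Margin = 1.645·0.042634 = 0.07013.
So the interval runs from 0.2500 to 0.3902.

(0.2500, 0.3902)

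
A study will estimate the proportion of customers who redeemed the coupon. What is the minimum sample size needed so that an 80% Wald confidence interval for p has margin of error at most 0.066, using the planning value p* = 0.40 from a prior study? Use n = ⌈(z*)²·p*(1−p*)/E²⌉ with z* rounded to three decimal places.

For 80% confidence, z* = 1.282.
p*(1−p*) = 0.2400.
(z*)²·p*(1−p*)/E² = 1.643524·0.2400/0.004356 = 90.552.
⌈90.552⌉ = 91.

n = 91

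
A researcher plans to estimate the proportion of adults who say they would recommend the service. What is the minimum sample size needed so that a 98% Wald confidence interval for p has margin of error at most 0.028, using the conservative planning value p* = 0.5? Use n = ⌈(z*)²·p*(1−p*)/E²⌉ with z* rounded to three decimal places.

n = 1726

For 98% confidence, z* = 2.326.
p*(1−p*) = 0.2500.
(z*)²·p*(1−p*)/E² = 5.410276·0.2500/0.000784 = 1725.216.
Rounding up, n = 1726.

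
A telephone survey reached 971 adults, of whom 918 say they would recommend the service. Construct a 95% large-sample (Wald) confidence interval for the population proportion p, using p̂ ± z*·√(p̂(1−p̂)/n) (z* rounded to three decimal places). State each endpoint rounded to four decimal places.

(0.9311, 0.9597)

With x = 918 successes in n = 971, p̂ = 0.94542.
SE(p̂) = √(0.94542·0.05458/971) = 0.007290.
The 95% critical value is z* = 1.960.
Margin of error: 1.960 × 0.007290 = 0.01429.
So the interval runs from 0.9311 to 0.9597.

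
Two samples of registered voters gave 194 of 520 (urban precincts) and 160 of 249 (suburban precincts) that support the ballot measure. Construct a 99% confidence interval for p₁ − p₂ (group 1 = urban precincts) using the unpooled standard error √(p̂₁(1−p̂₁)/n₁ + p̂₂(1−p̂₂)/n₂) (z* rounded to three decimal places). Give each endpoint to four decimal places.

(-0.3649, -0.1741)

p̂₁ = 194/520 = 0.37308, p̂₂ = 160/249 = 0.64257; p̂₁ − p̂₂ = -0.26949.
Unpooled SE = √(p̂₁(1−p̂₁)/n₁ + p̂₂(1−p̂₂)/n₂) = √(0.000449789 + 0.000922384) = 0.037043.
z* = 2.576 at the 99% level. Margin of error = 0.09542.
Interval: -0.26949 ± 0.09542 → (-0.3649, -0.1741).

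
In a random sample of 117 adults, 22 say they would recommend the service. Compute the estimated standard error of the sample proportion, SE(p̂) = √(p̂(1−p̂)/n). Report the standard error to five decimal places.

SE = 0.03612

p̂ = 22/117 = 0.18803.
p̂(1−p̂) = 0.18803·0.81197 = 0.152675.
SE = √(0.152675/117) = √0.001304915 = 0.03612.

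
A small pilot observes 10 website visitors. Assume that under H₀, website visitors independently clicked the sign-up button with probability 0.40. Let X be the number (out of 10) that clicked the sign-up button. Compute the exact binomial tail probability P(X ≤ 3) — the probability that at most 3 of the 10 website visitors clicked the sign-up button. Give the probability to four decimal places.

X ~ Binomial(n=10, p=0.40).
P(X ≤ 3) = C(10,0)·0.40^0·0.60^10 + C(10,1)·0.40^1·0.60^9 + C(10,2)·0.40^2·0.60^8 + C(10,3)·0.40^3·0.60^7.
= 0.006047 + 0.040311 + 0.120932 + 0.214991 = 0.3823.

P = 0.3823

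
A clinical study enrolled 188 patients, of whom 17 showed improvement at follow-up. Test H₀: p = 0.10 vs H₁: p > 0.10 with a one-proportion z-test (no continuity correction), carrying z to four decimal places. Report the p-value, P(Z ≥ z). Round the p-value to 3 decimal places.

p-value = 0.669

The sample proportion is 17/188 = 0.09043.
SE₀ = √(0.10·0.90/188) = 0.021880.
z = (p̂ − p₀)/SE = (17/188 − 0.10)/0.021880 ≈ -0.4376.
p-value = P(Z ≥ z) with z = -0.4376 → 0.669.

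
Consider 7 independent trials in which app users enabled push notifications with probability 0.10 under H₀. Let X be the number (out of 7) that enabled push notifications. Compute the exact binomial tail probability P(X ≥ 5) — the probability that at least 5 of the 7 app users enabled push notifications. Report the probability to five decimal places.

P = 0.00018

X ~ Binomial(n=7, p=0.10).
P(X ≥ 5) = C(7,5)·0.10^5·0.90^2 + C(7,6)·0.10^6·0.90^1 + C(7,7)·0.10^7·0.90^0.
= 0.000170 + 0.000006 + 0.000000 = 0.00018.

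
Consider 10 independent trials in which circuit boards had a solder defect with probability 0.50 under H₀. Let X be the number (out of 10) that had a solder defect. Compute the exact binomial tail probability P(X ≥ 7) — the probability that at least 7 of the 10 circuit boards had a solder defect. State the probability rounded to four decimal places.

X is binomial with n = 10 and p = 0.50.
P(X ≥ 7) = C(10,7)·0.50^7·0.50^3 + C(10,8)·0.50^8·0.50^2 + C(10,9)·0.50^9·0.50^1 + C(10,10)·0.50^10·0.50^0.
= 0.117188 + 0.043945 + 0.009766 + 0.000977 = 0.1719.

P = 0.1719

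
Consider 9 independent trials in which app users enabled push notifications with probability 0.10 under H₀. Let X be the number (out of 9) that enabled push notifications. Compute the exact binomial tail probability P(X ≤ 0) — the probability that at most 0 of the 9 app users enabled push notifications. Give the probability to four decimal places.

X ~ Binomial(n=9, p=0.10).
P(X ≤ 0) = C(9,0)·0.10^0·0.90^9.
= 0.387420 = 0.3874.

P = 0.3874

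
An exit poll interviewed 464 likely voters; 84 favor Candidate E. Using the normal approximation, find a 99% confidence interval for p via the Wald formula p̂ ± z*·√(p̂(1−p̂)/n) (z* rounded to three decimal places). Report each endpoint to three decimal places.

(0.135, 0.227)

The sample proportion is 84/464 = 0.18103.
Standard error of p̂: √(0.148261/464) = √0.000319528 = 0.017875.
For 99% confidence, z* = 2.576.
Margin = 2.576·0.017875 = 0.04605.
CI: 0.18103 ± 0.04605 = (0.135, 0.227).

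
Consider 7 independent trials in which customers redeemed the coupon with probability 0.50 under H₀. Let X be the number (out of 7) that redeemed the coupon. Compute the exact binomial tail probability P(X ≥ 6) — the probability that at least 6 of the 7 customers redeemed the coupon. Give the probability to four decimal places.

P = 0.0625

X ~ Binomial(n=7, p=0.50).
P(X ≥ 6) = C(7,6)·0.50^6·0.50^1 + C(7,7)·0.50^7·0.50^0.
= 0.054688 + 0.007812 = 0.0625.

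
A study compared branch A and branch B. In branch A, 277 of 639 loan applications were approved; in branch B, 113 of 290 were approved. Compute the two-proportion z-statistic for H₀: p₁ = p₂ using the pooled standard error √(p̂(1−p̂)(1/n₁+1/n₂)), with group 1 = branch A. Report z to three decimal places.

p̂₁ = 277/639 = 0.43349, p̂₂ = 113/290 = 0.38966.
Pooling: p̂ = 390/929 = 0.41981.
SE = √[p̂(1−p̂)(1/n₁+1/n₂)] = √[0.41981·0.58019·(1/639+1/290)] ≈ 0.034944.
z = (p̂₁ − p̂₂)/SE = (0.43349 − 0.38966)/0.034944 = 0.04383/0.034944 = 1.254.

z = 1.254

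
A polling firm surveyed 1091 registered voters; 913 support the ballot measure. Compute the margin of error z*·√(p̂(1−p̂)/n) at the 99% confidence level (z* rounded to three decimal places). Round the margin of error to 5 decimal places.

ME = 0.02882

p̂ = 913/1091 = 0.83685.
SE(p̂) = √(0.83685·0.16315/1091) = 0.011187.
z* = 2.576 at the 99% level.
So ME = 0.02882.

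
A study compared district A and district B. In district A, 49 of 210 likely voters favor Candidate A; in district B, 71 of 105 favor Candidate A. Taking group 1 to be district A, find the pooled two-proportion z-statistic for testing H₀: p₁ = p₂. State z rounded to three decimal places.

Sample proportions: p̂₁ = 49/210 = 0.23333 and p̂₂ = 71/105 = 0.67619.
Pooled p̂ = (49+71)/(210+105) = 120/315 = 0.38095.
SE = √[p̂(1−p̂)(1/n₁+1/n₂)] = √[0.38095·0.61905·(1/210+1/105)] ≈ 0.058043.
z = -0.44286/0.058043 = -7.630.

z = -7.630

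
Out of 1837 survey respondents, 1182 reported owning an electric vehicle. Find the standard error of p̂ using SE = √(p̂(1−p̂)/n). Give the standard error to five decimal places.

SE = 0.01118

The sample proportion is 1182/1837 = 0.64344.
p̂(1−p̂) = 0.64344·0.35656 = 0.229425.
SE = √(0.229425/1837) = 0.01118.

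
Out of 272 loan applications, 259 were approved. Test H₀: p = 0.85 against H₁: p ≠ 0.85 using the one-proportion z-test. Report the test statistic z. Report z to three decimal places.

The sample proportion is 259/272 = 0.95221.
Under H₀, SE = √(p₀(1−p₀)/n) = √(0.85·0.15/272) = √0.000468750 = 0.021651.
z = (p̂ − p₀)/SE = (0.95221 − 0.85)/0.021651 = 4.721.

z = 4.721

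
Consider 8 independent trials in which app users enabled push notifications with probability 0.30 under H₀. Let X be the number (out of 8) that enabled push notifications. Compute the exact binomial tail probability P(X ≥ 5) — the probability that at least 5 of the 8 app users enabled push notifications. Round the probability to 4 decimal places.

X ~ Binomial(n=8, p=0.30).
P(X ≥ 5) = C(8,5)·0.30^5·0.70^3 + C(8,6)·0.30^6·0.70^2 + C(8,7)·0.30^7·0.70^1 + C(8,8)·0.30^8·0.70^0.
= 0.046675 + 0.010002 + 0.001225 + 0.000066 = 0.0580.

P = 0.0580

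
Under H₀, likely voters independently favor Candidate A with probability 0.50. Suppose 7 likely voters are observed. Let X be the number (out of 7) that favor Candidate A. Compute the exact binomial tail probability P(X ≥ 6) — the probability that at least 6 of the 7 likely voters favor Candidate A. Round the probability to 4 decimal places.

P = 0.0625

X is binomial with n = 7 and p = 0.50.
P(X ≥ 6) = C(7,6)·0.50^6·0.50^1 + C(7,7)·0.50^7·0.50^0.
= 0.054688 + 0.007812 = 0.0625.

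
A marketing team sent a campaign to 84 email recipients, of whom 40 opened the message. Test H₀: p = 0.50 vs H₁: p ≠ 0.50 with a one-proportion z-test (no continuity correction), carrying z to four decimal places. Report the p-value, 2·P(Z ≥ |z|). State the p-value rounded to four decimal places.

p-value = 0.6625

Sample proportion p̂ = 40/84 = 0.47619.
Under H₀, SE = √(p₀(1−p₀)/n) = √(0.50·0.50/84) = √0.002976190 = 0.054554.
z = (p̂ − p₀)/SE = (40/84 − 0.50)/0.054554 ≈ -0.4364.
From the standard normal, 2·P(Z ≥ |z|) = 0.6625.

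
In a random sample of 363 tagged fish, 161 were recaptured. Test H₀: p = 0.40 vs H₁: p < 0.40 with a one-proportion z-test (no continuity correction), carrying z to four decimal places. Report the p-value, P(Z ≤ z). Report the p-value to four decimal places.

Sample proportion p̂ = 161/363 = 0.44353.
Under H₀, SE = √(p₀(1−p₀)/n) = √(0.40·0.60/363) = √0.000661157 = 0.025713.
Test statistic (full precision, shown to 4 dp): z = (161/363 − 0.40)/SE₀ ≈ 1.6928.
From the standard normal, P(Z ≤ z) = 0.9548.

p-value = 0.9548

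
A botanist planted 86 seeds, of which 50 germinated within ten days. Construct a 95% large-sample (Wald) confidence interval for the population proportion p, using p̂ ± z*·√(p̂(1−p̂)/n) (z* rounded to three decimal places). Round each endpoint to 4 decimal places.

p̂ = 50/86 = 0.58140.
SE(p̂) = √(0.58140·0.41860/86) = 0.053197.
z* = 1.960 at the 95% level.
Margin of error: 1.960 × 0.053197 = 0.10427.
CI: 0.58140 ± 0.10427 = (0.4771, 0.6857).

(0.4771, 0.6857)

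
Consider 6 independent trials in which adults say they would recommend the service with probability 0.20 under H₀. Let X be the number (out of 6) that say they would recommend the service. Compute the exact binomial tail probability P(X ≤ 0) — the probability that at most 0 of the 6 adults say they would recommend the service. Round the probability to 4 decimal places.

P = 0.2621

X is binomial with n = 6 and p = 0.20.
P(X ≤ 0) = C(6,0)·0.20^0·0.80^6.
= 0.262144 = 0.2621.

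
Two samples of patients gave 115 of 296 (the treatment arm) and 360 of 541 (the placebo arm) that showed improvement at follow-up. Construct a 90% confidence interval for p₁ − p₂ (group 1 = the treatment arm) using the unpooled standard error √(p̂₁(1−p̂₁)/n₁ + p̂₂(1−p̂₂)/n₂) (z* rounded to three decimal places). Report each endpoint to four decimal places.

(-0.3342, -0.2196)

p̂₁ = 0.38851, p̂₂ = 0.66543, so the observed difference is -0.27692.
Unpooled SE = √(p̂₁(1−p̂₁)/n₁ + p̂₂(1−p̂₂)/n₂) = √(0.000802604 + 0.000411518) = 0.034844.
For 90% confidence, z* = 1.645. Margin = 1.645·0.034844 = 0.05732.
Interval: -0.27692 ± 0.05732 → (-0.3342, -0.2196).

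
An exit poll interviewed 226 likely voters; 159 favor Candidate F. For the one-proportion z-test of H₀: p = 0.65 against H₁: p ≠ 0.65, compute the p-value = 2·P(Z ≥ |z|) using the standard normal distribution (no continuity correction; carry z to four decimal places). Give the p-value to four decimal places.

p-value = 0.0915

p̂ = 159/226 = 0.70354.
SE₀ = √(0.65·0.35/226) = 0.031728.
Test statistic (full precision, shown to 4 dp): z = (159/226 − 0.65)/SE₀ ≈ 1.6875.
From the standard normal, 2·P(Z ≥ |z|) = 0.0915.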